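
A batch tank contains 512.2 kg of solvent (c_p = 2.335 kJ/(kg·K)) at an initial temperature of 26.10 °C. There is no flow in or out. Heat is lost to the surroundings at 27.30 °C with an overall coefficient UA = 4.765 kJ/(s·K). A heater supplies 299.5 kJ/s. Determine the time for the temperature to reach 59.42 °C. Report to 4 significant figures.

184.3 s

M c_p dT/dt = −UA(T − T_amb) + Q̇.
τ = M c_p/UA = 250.994 s; T_ss = T_amb + Q̇/UA = 27.30 + 299.5/4.765 = 90.1541 °C.
T(t) = T_ss + (T₀ − T_ss)e^(−t/τ); set T = 59.42:
t = −τ ln[(T − T_ss)/(T₀ − T_ss)] = −250.994 · ln(0.479815) = 184.319 s.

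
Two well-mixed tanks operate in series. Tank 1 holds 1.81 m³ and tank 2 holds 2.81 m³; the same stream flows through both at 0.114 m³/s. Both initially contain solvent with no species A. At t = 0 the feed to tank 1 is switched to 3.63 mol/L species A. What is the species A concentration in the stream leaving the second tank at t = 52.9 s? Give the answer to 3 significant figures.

Species balance on tank i: dCᵢ/dt = (Cᵢ₋₁ − Cᵢ)/τᵢ with τᵢ = Vᵢ/Q.
τ₁ = 1.81/0.114 = 15.877 s; τ₂ = 2.81/0.114 = 24.649 s.
Solving the cascade with C₁(0)=C₂(0)=0 gives C₂(t) = C_in[1 − (τ₁ e^(−t/τ₁) − τ₂ e^(−t/τ₂))/(τ₁ − τ₂)].
At t = 52.9: e^(−t/τ₁) = 0.035728, e^(−t/τ₂) = 0.11694.
C₂ = 3.63·[1 − (15.877·0.035728 − 24.649·0.11694)/(-8.7719)] = 3.63·0.73607 = 2.6720 mol/L.

2.67 mol/L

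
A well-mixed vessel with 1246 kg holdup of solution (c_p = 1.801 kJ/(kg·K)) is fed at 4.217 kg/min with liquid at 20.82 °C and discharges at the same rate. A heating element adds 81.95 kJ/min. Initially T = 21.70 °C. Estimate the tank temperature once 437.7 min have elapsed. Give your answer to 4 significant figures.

First-law balance (no shaft work): M c_p dT/dt = ṁ c_p (T_in − T) + 81.95.
τ = M/ṁ = 295.471 min; T_ss = T_in + Q̇/(ṁ c_p) = 20.82 + 81.95/(4.217·1.801) = 31.6103 °C.
Solution: T(t) = T_ss + (T₀ − T_ss) e^(−t/τ).
T(437.7) = 31.6103 + (-9.91025)·e^(−437.7/295.471) = 31.6103 + (-9.91025)·0.227327 = 29.3574 °C.

29.36 °C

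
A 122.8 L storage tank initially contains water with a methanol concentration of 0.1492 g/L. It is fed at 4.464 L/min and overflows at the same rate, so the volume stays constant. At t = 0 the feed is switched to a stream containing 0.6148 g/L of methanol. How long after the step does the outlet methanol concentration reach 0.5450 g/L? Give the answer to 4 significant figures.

52.20 min

Species balance: V dC/dt = Q(C_in − C) ⇒ τ = V/Q = 27.5090 min.
C(t) = C_in + (C₀ − C_in) e^(−t/τ). Set C = 0.5450 and solve for t:
e^(−t/τ) = (C − C_in)/(C₀ − C_in) = (0.5450 − 0.6148)/(0.1492 − 0.6148) = 0.149914
t = −τ ln(…) = 27.5090 × 1.89769 = 52.2036 min.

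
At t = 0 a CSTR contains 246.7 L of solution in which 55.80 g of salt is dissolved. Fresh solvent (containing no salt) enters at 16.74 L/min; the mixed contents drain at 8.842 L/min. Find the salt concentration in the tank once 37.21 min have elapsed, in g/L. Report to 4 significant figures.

Let m(t) be the amount of salt. Volume: V(t) = V₀ + (Q_in − Q_out) t = 246.7 + 7.89800 t; V(37.21) = 540.585 L.
No salt enters, so dm/dt = −Q_out · (m/V).
Separate: dm/m = −Q_out dt/V(t) ⇒ ln(m/m₀) = −(Q_out/(Q_in−Q_out)) ln(V/V₀).
m = m₀ (V₀/V)^(Q_out/(Q_in−Q_out)) = 55.80 × (246.7/540.585)^(1.11952) = 23.1856 g.
C = m/V = 23.1856/540.585 = 0.0428899 g/L.

0.04289 g/L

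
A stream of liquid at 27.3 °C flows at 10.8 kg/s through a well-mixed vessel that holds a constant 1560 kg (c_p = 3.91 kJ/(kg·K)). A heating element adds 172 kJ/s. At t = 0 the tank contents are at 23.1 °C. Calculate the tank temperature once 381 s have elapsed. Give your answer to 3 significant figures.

30.8 °C

Energy balance: M c_p dT/dt = ṁ c_p (T_in − T) + 172.
Rearrange: dT/dt = (T_ss − T)/τ with τ = M/ṁ = 144.44 s and T_ss = T_in + Q̇/(ṁ c_p) = 31.373 °C.
T approaches T_ss exponentially: T(t) = T_ss + (T₀ − T_ss) e^(−t/τ).
T(381) = 31.373 + (-8.2731)·e^(−381/144.44) = 31.373 + (-8.2731)·0.071526 = 30.781 °C.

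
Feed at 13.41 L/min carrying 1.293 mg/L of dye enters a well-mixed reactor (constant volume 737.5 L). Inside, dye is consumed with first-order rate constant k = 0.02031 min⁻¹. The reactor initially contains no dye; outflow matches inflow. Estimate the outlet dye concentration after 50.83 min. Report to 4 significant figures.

0.5245 mg/L

Species balance: V dC/dt = Q C_in − Q C − k V C.
dC/dt = (Q/V) C_in − (Q/V + k) C; effective rate a = Q/V + k = 0.0181831 + 0.02031 = 0.0384931 min⁻¹.
C_ss = Q C_in/(Q + kV) = 0.610777 mg/L; C(t) = C_ss + (C₀ − C_ss) e^(−a t).
C(50.83) = 0.610777 + (-0.610777)·e^(−0.0384931·50.83) = 0.610777 + (-0.610777)·0.141338 = 0.524451 mg/L.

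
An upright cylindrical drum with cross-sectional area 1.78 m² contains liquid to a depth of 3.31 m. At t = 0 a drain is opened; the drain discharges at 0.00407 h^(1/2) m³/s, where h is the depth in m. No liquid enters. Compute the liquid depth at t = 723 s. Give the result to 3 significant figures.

0.986 m

With no inflow, A dh/dt = −0.00407 √h.
Separate and integrate: 2(√h − √h₀) = −(0.00407/A) t.
√h = √3.31 − 0.00407·723/(2·1.78) = 1.8193 − 0.82658 = 0.99276.
h = 0.99276² = 0.98558 m.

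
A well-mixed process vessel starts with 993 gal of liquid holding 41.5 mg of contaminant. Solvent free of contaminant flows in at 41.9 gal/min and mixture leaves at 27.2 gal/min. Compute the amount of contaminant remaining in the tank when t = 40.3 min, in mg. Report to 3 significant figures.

Total volume: dV/dt = Q_in − Q_out = 14.700 gal/min, so V(t) = 993 + 14.700 t and V(40.3) = 1585.4 gal.
Solute balance: dm/dt = 0 − Q_out C = −Q_out m/V(t).
dm/m = −Q_out dt/(V₀ + 14.700 t); integrating gives ln(m/m₀) = −(Q_out/(Q_in−Q_out)) ln(V/V₀).
m = m₀ (V₀/V)^(Q_out/(Q_in−Q_out)) = 41.5 × (993/1585.4)^(1.8503) = 17.461 mg.

17.5 mg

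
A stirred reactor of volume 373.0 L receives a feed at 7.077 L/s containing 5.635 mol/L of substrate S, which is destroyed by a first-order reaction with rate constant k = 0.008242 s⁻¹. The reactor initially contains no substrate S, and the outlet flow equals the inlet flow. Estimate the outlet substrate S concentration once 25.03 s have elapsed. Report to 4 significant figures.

1.941 mol/L

Species balance: V dC/dt = Q C_in − Q C − k V C.
This is linear with rate a = Q/V + k = 0.0272152 s⁻¹.
C_ss = Q C_in/(Q + kV) = 3.92847 mol/L; C(t) = C_ss + (C₀ − C_ss) e^(−a t).
C(25.03) = 3.92847 + (-3.92847)·e^(−0.0272152·25.03) = 3.92847 + (-3.92847)·0.506011 = 1.94062 mol/L.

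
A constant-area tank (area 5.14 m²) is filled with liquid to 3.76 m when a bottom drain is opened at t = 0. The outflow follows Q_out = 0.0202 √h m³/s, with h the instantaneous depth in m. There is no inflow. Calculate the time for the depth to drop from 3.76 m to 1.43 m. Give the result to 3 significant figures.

378 s

With no inflow, A dh/dt = −0.0202 √h.
This is separable: 2 d(√h)/dt = −0.0202/A, so √h = √h₀ − (0.0202/(2A)) t.
t = 2A(√h₀ − √h)/0.0202 = 2·5.14·(√3.76 − √1.43)/0.0202
  = 10.280 × (1.9391 − 1.1958) / 0.0202 = 378.25 s.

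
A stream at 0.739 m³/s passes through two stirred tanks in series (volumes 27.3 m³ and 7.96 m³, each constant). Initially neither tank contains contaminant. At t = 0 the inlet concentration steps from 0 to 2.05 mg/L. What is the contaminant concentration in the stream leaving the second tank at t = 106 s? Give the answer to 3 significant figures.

Each tank obeys Vᵢ dCᵢ/dt = Q(Cᵢ₋₁ − Cᵢ), so τᵢ = Vᵢ/Q.
τ₁ = 27.3/0.739 = 36.942 s; τ₂ = 7.96/0.739 = 10.771 s.
Tank 1: C₁ = C_in(1 − e^(−t/τ₁)). Tank 2 (τ₁ ≠ τ₂): C₂ = C_in[1 − (τ₁ e^(−t/τ₁) − τ₂ e^(−t/τ₂))/(τ₁ − τ₂)].
At t = 106: e^(−t/τ₁) = 0.056734, e^(−t/τ₂) = 5.3226e-05.
C₂ = 2.05·[1 − (36.942·0.056734 − 10.771·5.3226e-05)/(26.171)] = 2.05·0.91994 = 1.8859 mg/L.

1.89 mg/L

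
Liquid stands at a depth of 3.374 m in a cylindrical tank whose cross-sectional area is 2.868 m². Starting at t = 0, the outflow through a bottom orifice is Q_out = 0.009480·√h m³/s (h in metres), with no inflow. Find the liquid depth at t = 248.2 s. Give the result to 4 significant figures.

2.035 m

Unsteady balance on liquid volume: A dh/dt = −0.009480 √h.
∫ h^(−1/2) dh = −(0.009480/A) ∫ dt, giving 2√h = 2√h₀ − (0.009480/A) t.
√h = √3.374 − 0.009480·248.2/(2·2.868) = 1.83685 − 0.410205 = 1.42664.
h = 1.42664² = 2.03530 m.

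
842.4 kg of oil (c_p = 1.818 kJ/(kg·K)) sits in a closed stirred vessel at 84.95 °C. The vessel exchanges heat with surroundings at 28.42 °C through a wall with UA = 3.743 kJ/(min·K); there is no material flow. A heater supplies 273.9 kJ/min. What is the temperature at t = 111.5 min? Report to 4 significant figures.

88.92 °C

Heat balance on the well-mixed liquid: M c_p dT/dt = −UA(T − T_amb) + Q̇.
dT/dt = (T_ss − T)/τ with T_ss = T_amb + Q̇/UA = 28.42 + 273.9/3.743 = 101.597 °C, τ = M c_p/UA = 842.4·1.818/3.743 = 409.159 min.
T approaches T_ss exponentially: T(t) = T_ss + (T₀ − T_ss) e^(−t/τ).
T(111.5) = 101.597 + (-16.6466)·0.761466 = 88.9208 °C.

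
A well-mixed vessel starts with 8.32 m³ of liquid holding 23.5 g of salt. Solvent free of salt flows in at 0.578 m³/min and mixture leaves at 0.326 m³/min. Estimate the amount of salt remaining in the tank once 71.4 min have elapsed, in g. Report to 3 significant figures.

5.30 g

Let m(t) be the amount of salt. Volume: V(t) = V₀ + (Q_in − Q_out) t = 8.32 + 0.25200 t; V(71.4) = 26.313 m³.
Solute balance: dm/dt = 0 − Q_out C = −Q_out m/V(t).
dm/m = −Q_out dt/(V₀ + 0.25200 t); integrating gives ln(m/m₀) = −(Q_out/(Q_in−Q_out)) ln(V/V₀).
m = m₀ (V₀/V)^(Q_out/(Q_in−Q_out)) = 23.5 × (8.32/26.313)^(1.2937) = 5.2989 g.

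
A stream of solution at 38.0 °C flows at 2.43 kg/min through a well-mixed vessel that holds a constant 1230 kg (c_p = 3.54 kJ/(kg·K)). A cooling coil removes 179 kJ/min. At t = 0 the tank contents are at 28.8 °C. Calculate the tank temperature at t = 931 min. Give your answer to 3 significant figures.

Energy balance: M c_p dT/dt = ṁ c_p (T_in − T) − 179.
Rearrange: dT/dt = (T_ss − T)/τ with τ = M/ṁ = 506.17 min and T_ss = T_in − Q̇/(ṁ c_p) = 17.191 °C.
This is linear first-order; T(t) = T_ss + (T₀ − T_ss) e^(−t/τ).
T(931) = 17.191 + (11.609)·e^(−931/506.17) = 17.191 + (11.609)·0.15893 = 19.036 °C.

19.0 °C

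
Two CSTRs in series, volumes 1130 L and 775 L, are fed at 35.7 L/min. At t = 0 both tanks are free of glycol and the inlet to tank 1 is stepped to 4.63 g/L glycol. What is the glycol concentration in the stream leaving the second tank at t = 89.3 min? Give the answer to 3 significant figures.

Each tank obeys Vᵢ dCᵢ/dt = Q(Cᵢ₋₁ − Cᵢ), so τᵢ = Vᵢ/Q.
τ₁ = 1130/35.7 = 31.653 min; τ₂ = 775/35.7 = 21.709 min.
Solving the cascade with C₁(0)=C₂(0)=0 gives C₂(t) = C_in[1 − (τ₁ e^(−t/τ₁) − τ₂ e^(−t/τ₂))/(τ₁ − τ₂)].
At t = 89.3: e^(−t/τ₁) = 0.059532, e^(−t/τ₂) = 0.016349.
C₂ = 4.63·[1 − (31.653·0.059532 − 21.709·0.016349)/(9.9440)] = 4.63·0.84620 = 3.9179 g/L.

3.92 g/L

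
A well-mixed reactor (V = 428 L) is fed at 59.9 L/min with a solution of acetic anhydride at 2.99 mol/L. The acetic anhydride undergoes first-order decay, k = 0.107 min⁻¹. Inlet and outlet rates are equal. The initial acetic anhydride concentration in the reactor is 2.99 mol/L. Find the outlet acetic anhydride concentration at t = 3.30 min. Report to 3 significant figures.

Accumulation = in − out − consumed: V dC/dt = Q C_in − Q C − k V C.
dC/dt = (Q/V) C_in − (Q/V + k) C; effective rate a = Q/V + k = 0.13995 + 0.107 = 0.24695 min⁻¹.
C_ss = Q C_in/(Q + kV) = 1.6945 mol/L; C(t) = C_ss + (C₀ − C_ss) e^(−a t).
C(3.30) = 1.6945 + (1.2955)·e^(−0.24695·3.30) = 1.6945 + (1.2955)·0.44266 = 2.2680 mol/L.

2.27 mol/L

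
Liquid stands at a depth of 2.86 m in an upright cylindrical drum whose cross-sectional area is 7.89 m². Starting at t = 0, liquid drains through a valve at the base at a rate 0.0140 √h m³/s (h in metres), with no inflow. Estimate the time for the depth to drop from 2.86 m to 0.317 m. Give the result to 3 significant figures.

Accumulation of liquid (constant cross-section A): A dh/dt = −0.0140 √h.
This is separable: 2 d(√h)/dt = −0.0140/A, so √h = √h₀ − (0.0140/(2A)) t.
t = 2A(√h₀ − √h)/0.0140 = 2·7.89·(√2.86 − √0.317)/0.0140
  = 15.780 × (1.6912 − 0.56303) / 0.0140 = 1271.6 s.

1270 s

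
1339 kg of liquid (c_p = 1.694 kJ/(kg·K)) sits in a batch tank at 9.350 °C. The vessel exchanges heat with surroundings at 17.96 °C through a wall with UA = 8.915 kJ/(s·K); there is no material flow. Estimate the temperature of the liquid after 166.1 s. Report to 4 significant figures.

Unsteady energy balance on the tank contents: M c_p dT/dt = −UA(T − T_amb).
dT/dt = (T_ss − T)/τ with T_ss = T_amb = 17.9600 °C, τ = M c_p/UA = 1339·1.694/8.915 = 254.433 s.
Solution: T(t) = T_ss + (T₀ − T_ss) e^(−t/τ).
T(166.1) = 17.9600 + (-8.61000)·0.520573 = 13.4779 °C.

13.48 °C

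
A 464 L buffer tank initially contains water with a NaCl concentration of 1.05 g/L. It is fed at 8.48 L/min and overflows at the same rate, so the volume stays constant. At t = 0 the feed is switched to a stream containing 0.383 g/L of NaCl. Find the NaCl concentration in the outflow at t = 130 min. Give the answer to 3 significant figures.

0.445 g/L

Accumulation = in − out for the solute gives V dC/dt = Q(C_in − C).
Rewrite as dC/dt + C/τ = C_in/τ, τ = V/Q = 54.717 min.
This is linear first-order; C(t) = C_in + (C₀ − C_in) e^(−t/τ).
C(130) = 0.383 + (1.05 − 0.383)·e^(−130/54.717) = 0.383 + (0.66700)·0.092934 = 0.44499 g/L.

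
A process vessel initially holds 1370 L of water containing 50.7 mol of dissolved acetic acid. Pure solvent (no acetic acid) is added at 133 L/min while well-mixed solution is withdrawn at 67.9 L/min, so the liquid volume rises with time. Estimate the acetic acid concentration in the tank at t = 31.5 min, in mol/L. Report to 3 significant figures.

0.00571 mol/L

Let m(t) be the amount of acetic acid. Volume: V(t) = V₀ + (Q_in − Q_out) t = 1370 + 65.100 t; V(31.5) = 3420.6 L.
No acetic acid enters, so dm/dt = −Q_out · (m/V).
dm/m = −Q_out dt/(V₀ + 65.100 t); integrating gives ln(m/m₀) = −(Q_out/(Q_in−Q_out)) ln(V/V₀).
m = m₀ (V₀/V)^(Q_out/(Q_in−Q_out)) = 50.7 × (1370/3420.6)^(1.0430) = 19.522 mol.
C = m/V = 19.522/3420.6 = 0.0057072 mol/L.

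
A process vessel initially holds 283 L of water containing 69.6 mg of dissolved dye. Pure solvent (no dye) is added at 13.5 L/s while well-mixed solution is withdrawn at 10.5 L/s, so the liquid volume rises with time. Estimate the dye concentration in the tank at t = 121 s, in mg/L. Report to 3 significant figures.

0.00600 mg/L

Let m(t) be the amount of dye. Volume: V(t) = V₀ + (Q_in − Q_out) t = 283 + 3.0000 t; V(121) = 646.00 L.
Species balance (pure solvent in): dm/dt = −Q_out · m/V(t).
dm/m = −Q_out dt/(V₀ + 3.0000 t); integrating gives ln(m/m₀) = −(Q_out/(Q_in−Q_out)) ln(V/V₀).
m = m₀ (V₀/V)^(Q_out/(Q_in−Q_out)) = 69.6 × (283/646.00)^(3.5000) = 3.8730 mg.
C = m/V = 3.8730/646.00 = 0.0059954 mg/L.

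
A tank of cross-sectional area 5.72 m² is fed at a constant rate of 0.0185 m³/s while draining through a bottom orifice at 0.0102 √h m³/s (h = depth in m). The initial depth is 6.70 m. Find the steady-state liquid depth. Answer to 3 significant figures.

3.29 m

A dh/dt = Q_in − 0.0102 √h. Steady state requires inflow = outflow:
Q_in = 0.0102 √h_ss ⇒ √h_ss = 0.0185/0.0102 = 1.8137.
h_ss = 1.8137² = 3.2896 m. (Since h₀ = 6.70 m > h_ss, the level will fall toward this value.)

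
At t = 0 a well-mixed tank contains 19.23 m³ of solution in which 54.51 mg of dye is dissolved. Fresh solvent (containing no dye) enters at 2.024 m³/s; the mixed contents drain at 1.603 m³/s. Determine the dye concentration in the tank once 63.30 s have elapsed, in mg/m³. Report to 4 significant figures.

0.04335 mg/m³

Total volume: dV/dt = Q_in − Q_out = 0.421000 m³/s, so V(t) = 19.23 + 0.421000 t and V(63.30) = 45.8793 m³.
No dye enters, so dm/dt = −Q_out · (m/V).
dm/m = −Q_out dt/(V₀ + 0.421000 t); integrating gives ln(m/m₀) = −(Q_out/(Q_in−Q_out)) ln(V/V₀).
m = m₀ (V₀/V)^(Q_out/(Q_in−Q_out)) = 54.51 × (19.23/45.8793)^(3.80760) = 1.98876 mg.
C = m/V = 1.98876/45.8793 = 0.0433477 mg/m³.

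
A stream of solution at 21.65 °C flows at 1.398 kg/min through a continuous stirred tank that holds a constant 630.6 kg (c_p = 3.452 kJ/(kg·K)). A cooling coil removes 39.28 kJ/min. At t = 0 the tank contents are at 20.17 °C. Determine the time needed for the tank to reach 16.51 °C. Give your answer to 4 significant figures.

359.8 min

M c_p dT/dt = ṁ c_p (T_in − T) − Q̇.
τ = M/ṁ = 451.073 min; T_ss = T_in − Q̇/(ṁ c_p) = 13.5106 °C.
T(t) = T_ss + (T₀ − T_ss) e^(−t/τ). Set T = 16.51:
e^(−t/τ) = (16.51 − 13.5106)/(20.17 − 13.5106) = 0.450403
t = −451.073 · ln(0.450403) = 359.782 min.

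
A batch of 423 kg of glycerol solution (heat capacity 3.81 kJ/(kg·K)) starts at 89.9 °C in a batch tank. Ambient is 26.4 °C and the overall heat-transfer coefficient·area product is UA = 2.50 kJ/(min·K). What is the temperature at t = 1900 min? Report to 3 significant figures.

29.7 °C

Energy balance: M c_p dT/dt = −UA(T − T_amb).
dT/dt = (T_ss − T)/τ with T_ss = T_amb = 26.400 °C, τ = M c_p/UA = 423·3.81/2.50 = 644.65 min.
Integrating: T(t) = T_ss + (T₀ − T_ss) e^(−t/τ).
T(1900) = 26.400 + (63.500)·0.052480 = 29.732 °C.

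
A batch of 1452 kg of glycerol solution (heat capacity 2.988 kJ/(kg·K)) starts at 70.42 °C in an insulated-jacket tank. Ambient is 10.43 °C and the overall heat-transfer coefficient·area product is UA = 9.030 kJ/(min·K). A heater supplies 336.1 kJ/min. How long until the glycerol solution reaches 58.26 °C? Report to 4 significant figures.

M c_p dT/dt = −UA(T − T_amb) + Q̇.
τ = M c_p/UA = 480.462 min; T_ss = T_amb + Q̇/UA = 10.43 + 336.1/9.030 = 47.6504 °C.
T(t) = T_ss + (T₀ − T_ss)e^(−t/τ); set T = 58.26:
t = −τ ln[(T − T_ss)/(T₀ − T_ss)] = −480.462 · ln(0.465955) = 366.913 min.

366.9 min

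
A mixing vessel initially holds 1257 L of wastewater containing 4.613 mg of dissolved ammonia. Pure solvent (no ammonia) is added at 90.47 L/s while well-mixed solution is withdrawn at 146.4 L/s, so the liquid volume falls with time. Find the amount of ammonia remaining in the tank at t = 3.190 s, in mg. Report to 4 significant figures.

Total volume: dV/dt = Q_in − Q_out = -55.9300 L/s, so V(t) = 1257 − 55.9300 t and V(3.190) = 1078.58 L.
No ammonia enters, so dm/dt = −Q_out · (m/V).
Separate: dm/m = −Q_out dt/V(t) ⇒ ln(m/m₀) = −(Q_out/(Q_in−Q_out)) ln(V/V₀).
m = m₀ (V₀/V)^(Q_out/(Q_in−Q_out)) = 4.613 × (1257/1078.58)^(-2.61756) = 3.09004 mg.

3.090 mg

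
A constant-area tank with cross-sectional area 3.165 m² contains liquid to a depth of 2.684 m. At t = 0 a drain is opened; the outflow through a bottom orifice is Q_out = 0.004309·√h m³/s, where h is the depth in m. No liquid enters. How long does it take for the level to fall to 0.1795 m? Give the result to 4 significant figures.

With no inflow, A dh/dt = −0.004309 √h.
This is separable: 2 d(√h)/dt = −0.004309/A, so √h = √h₀ − (0.004309/(2A)) t.
t = 2A(√h₀ − √h)/0.004309 = 2·3.165·(√2.684 − √0.1795)/0.004309
  = 6.33000 × (1.63829 − 0.423674) / 0.004309 = 1784.30 s.

1784 s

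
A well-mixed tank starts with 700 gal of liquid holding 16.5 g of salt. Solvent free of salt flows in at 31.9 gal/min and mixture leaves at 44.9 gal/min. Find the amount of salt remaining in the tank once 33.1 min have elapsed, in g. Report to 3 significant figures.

0.612 g

Let m(t) be the amount of salt. Volume: V(t) = V₀ + (Q_in − Q_out) t = 700 − 13.000 t; V(33.1) = 269.70 gal.
Solute balance: dm/dt = 0 − Q_out C = −Q_out m/V(t).
Separate: dm/m = −Q_out dt/V(t) ⇒ ln(m/m₀) = −(Q_out/(Q_in−Q_out)) ln(V/V₀).
m = m₀ (V₀/V)^(Q_out/(Q_in−Q_out)) = 16.5 × (700/269.70)^(-3.4538) = 0.61213 g.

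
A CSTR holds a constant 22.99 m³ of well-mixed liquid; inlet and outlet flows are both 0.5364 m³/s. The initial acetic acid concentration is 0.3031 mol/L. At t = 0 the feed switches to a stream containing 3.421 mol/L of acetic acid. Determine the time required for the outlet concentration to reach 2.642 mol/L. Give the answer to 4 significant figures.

Species balance: V dC/dt = Q(C_in − C) ⇒ τ = V/Q = 42.8598 s.
C(t) = C_in + (C₀ − C_in) e^(−t/τ). Set C = 2.642 and solve for t:
e^(−t/τ) = (C − C_in)/(C₀ − C_in) = (2.642 − 3.421)/(0.3031 − 3.421) = 0.249848
t = −τ ln(…) = 42.8598 × 1.38690 = 59.4424 s.

59.44 s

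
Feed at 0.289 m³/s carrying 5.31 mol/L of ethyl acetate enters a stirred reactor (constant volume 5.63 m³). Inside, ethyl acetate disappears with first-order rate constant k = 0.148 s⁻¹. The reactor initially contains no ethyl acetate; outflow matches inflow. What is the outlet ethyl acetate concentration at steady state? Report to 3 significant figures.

V dC/dt = Q(C_in − C) − k V C.
Steady state (dC/dt = 0): C_ss = Q C_in/(Q + kV) = C_in/(1 + kV/Q).
C_ss = 0.289·5.31/(0.289 + 0.148·5.63) = 1.5346/1.1222 = 1.3674 mol/L.

1.37 mol/L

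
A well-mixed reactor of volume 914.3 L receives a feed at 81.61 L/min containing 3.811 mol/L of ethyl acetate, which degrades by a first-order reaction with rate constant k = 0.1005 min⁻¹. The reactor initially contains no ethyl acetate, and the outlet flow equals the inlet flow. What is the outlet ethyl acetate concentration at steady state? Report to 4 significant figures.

1.793 mol/L

V dC/dt = Q(C_in − C) − k V C.
Steady state (dC/dt = 0): C_ss = Q C_in/(Q + kV) = C_in/(1 + kV/Q).
C_ss = 81.61·3.811/(81.61 + 0.1005·914.3) = 311.016/173.497 = 1.79263 mol/L.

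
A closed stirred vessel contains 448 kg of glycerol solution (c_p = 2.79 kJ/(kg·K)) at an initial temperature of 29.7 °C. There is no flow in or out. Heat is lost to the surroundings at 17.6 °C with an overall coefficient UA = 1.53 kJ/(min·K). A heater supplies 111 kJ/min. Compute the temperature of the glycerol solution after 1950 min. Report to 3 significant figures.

84.6 °C

Heat balance on the well-mixed liquid: M c_p dT/dt = −UA(T − T_amb) + Q̇.
dT/dt = (T_ss − T)/τ with T_ss = T_amb + Q̇/UA = 17.6 + 111/1.53 = 90.149 °C, τ = M c_p/UA = 448·2.79/1.53 = 816.94 min.
T approaches T_ss exponentially: T(t) = T_ss + (T₀ − T_ss) e^(−t/τ).
T(1950) = 90.149 + (-60.449)·0.091909 = 84.593 °C.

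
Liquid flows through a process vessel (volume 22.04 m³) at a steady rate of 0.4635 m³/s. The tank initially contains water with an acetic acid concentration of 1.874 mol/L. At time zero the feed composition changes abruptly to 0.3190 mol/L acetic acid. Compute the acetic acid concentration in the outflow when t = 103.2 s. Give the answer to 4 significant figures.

Transient balance on the dissolved component: V dC/dt = Q(C_in − C).
Rewrite as dC/dt + C/τ = C_in/τ, τ = V/Q = 47.5512 s.
C approaches C_in exponentially: C(t) = C_in + (C₀ − C_in) e^(−t/τ).
C(103.2) = 0.3190 + (1.874 − 0.3190)·e^(−103.2/47.5512) = 0.3190 + (1.55500)·0.114144 = 0.496495 mol/L.

0.4965 mol/L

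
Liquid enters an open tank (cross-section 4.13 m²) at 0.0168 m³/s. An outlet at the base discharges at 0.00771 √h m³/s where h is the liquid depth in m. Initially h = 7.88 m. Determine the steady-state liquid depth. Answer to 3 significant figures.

Mass balance (ρ constant): A dh/dt = Q_in − 0.00771 √h. At steady state dh/dt = 0:
Q_in = 0.00771 √h_ss ⇒ √h_ss = 0.0168/0.00771 = 2.1790.
h_ss = 2.1790² = 4.7480 m. (Since h₀ = 7.88 m > h_ss, the level will fall toward this value.)

4.75 m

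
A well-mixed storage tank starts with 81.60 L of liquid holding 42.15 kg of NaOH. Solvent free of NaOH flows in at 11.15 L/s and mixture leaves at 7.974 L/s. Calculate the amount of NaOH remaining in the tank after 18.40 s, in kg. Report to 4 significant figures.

Total volume: dV/dt = Q_in − Q_out = 3.17600 L/s, so V(t) = 81.60 + 3.17600 t and V(18.40) = 140.038 L.
No NaOH enters, so dm/dt = −Q_out · (m/V).
dm/m = −Q_out dt/(V₀ + 3.17600 t); integrating gives ln(m/m₀) = −(Q_out/(Q_in−Q_out)) ln(V/V₀).
m = m₀ (V₀/V)^(Q_out/(Q_in−Q_out)) = 42.15 × (81.60/140.038)^(2.51071) = 10.8616 kg.

10.86 kg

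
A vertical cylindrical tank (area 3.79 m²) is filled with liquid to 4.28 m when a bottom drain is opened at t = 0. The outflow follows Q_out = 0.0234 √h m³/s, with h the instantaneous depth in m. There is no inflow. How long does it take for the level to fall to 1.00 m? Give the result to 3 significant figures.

346 s

Volume balance on the tank: A dh/dt = −0.0234 √h.
This is separable: 2 d(√h)/dt = −0.0234/A, so √h = √h₀ − (0.0234/(2A)) t.
t = 2A(√h₀ − √h)/0.0234 = 2·3.79·(√4.28 − √1.00)/0.0234
  = 7.5800 × (2.0688 − 1.0000) / 0.0234 = 346.22 s.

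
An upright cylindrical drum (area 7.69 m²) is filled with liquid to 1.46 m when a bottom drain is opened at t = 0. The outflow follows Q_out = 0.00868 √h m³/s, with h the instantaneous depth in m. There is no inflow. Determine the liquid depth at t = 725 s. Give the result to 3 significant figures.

With no inflow, A dh/dt = −0.00868 √h.
∫ h^(−1/2) dh = −(0.00868/A) ∫ dt, giving 2√h = 2√h₀ − (0.00868/A) t.
√h = √1.46 − 0.00868·725/(2·7.69) = 1.2083 − 0.40917 = 0.79914.
h = 0.79914² = 0.63862 m.

0.639 m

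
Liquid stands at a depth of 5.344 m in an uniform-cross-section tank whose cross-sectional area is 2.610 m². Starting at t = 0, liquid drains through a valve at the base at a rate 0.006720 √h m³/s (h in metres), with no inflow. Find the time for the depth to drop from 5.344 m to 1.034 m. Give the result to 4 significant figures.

A dh/dt = −Q_out = −0.006720 √h.
∫ h^(−1/2) dh = −(0.006720/A) ∫ dt, giving 2√h = 2√h₀ − (0.006720/A) t.
t = 2A(√h₀ − √h)/0.006720 = 2·2.610·(√5.344 − √1.034)/0.006720
  = 5.22000 × (2.31171 − 1.01686) / 0.006720 = 1005.82 s.

1006 s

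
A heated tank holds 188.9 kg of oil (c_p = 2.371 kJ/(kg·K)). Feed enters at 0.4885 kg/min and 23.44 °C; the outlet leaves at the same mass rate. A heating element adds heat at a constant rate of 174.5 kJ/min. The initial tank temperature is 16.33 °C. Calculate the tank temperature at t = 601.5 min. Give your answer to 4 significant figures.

M c_p dT/dt = ṁ c_p (T_in − T) + Q̇.
Rearrange: dT/dt = (T_ss − T)/τ with τ = M/ṁ = 386.694 min and T_ss = T_in + Q̇/(ṁ c_p) = 174.100 °C.
Solution: T(t) = T_ss + (T₀ − T_ss) e^(−t/τ).
T(601.5) = 174.100 + (-157.770)·e^(−601.5/386.694) = 174.100 + (-157.770)·0.211085 = 140.797 °C.

140.8 °C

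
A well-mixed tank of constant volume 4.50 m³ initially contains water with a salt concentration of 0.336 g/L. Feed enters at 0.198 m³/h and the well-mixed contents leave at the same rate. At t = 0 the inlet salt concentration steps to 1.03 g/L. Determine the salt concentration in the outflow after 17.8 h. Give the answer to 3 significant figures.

0.713 g/L

Species balance on the tank: V dC/dt = Q(C_in − C).
Rewrite as dC/dt + C/τ = C_in/τ, τ = V/Q = 22.727 h.
This is linear first-order; C(t) = C_in + (C₀ − C_in) e^(−t/τ).
C(17.8) = 1.03 + (0.336 − 1.03)·e^(−17.8/22.727) = 1.03 + (-0.69400)·0.45694 = 0.71288 g/L.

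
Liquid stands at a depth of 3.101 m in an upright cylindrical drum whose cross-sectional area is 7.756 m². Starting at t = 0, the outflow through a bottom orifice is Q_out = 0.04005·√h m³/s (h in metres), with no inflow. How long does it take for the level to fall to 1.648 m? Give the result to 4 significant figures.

184.8 s

With no inflow, A dh/dt = −0.04005 √h.
∫ h^(−1/2) dh = −(0.04005/A) ∫ dt, giving 2√h = 2√h₀ − (0.04005/A) t.
t = 2A(√h₀ − √h)/0.04005 = 2·7.756·(√3.101 − √1.648)/0.04005
  = 15.5120 × (1.76097 − 1.28374) / 0.04005 = 184.835 s.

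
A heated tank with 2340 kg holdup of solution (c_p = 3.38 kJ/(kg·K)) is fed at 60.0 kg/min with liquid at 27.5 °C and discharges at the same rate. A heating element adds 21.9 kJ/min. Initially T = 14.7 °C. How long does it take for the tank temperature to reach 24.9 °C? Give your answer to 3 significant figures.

M c_p dT/dt = ṁ c_p (T_in − T) + Q̇.
τ = M/ṁ = 39.000 min; T_ss = T_in + Q̇/(ṁ c_p) = 27.608 °C.
T(t) = T_ss + (T₀ − T_ss) e^(−t/τ). Set T = 24.9:
e^(−t/τ) = (24.9 − 27.608)/(14.7 − 27.608) = 0.20979
t = −39.000 · ln(0.20979) = 60.904 min.

60.9 min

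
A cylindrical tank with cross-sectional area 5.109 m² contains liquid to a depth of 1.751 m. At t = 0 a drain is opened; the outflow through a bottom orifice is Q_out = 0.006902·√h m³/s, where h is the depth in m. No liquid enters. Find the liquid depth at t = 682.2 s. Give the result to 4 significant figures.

A dh/dt = −Q_out = −0.006902 √h.
Separate and integrate: 2(√h − √h₀) = −(0.006902/A) t.
√h = √1.751 − 0.006902·682.2/(2·5.109) = 1.32325 − 0.460809 = 0.862445.
h = 0.862445² = 0.743811 m.

0.7438 m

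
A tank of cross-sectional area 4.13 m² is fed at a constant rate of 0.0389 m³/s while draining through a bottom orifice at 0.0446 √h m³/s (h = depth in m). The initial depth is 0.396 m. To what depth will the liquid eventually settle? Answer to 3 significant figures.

Volume balance on the tank: A dh/dt = Q_in − 0.0446 √h. At steady state dh/dt = 0:
Q_in = 0.0446 √h_ss ⇒ √h_ss = 0.0389/0.0446 = 0.87220.
h_ss = 0.87220² = 0.76073 m. (Since h₀ = 0.396 m < h_ss, the level will rise toward this value.)

0.761 m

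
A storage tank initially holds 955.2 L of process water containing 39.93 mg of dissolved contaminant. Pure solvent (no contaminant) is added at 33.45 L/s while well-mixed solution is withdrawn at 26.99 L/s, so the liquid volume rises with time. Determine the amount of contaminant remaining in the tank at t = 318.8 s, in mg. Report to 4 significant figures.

Let m(t) be the amount of contaminant. Volume: V(t) = V₀ + (Q_in − Q_out) t = 955.2 + 6.46000 t; V(318.8) = 3014.65 L.
Species balance (pure solvent in): dm/dt = −Q_out · m/V(t).
Separate: dm/m = −Q_out dt/V(t) ⇒ ln(m/m₀) = −(Q_out/(Q_in−Q_out)) ln(V/V₀).
m = m₀ (V₀/V)^(Q_out/(Q_in−Q_out)) = 39.93 × (955.2/3014.65)^(4.17802) = 0.328000 mg.

0.3280 mg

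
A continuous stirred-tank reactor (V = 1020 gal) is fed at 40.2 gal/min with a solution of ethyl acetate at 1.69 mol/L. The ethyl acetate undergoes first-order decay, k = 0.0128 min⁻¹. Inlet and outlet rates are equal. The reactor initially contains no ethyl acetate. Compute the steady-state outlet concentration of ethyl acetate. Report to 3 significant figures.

Species balance: V dC/dt = Q C_in − Q C − k V C.
Steady state (dC/dt = 0): C_ss = Q C_in/(Q + kV) = C_in/(1 + kV/Q).
C_ss = 40.2·1.69/(40.2 + 0.0128·1020) = 67.938/53.256 = 1.2757 mol/L.

1.28 mol/L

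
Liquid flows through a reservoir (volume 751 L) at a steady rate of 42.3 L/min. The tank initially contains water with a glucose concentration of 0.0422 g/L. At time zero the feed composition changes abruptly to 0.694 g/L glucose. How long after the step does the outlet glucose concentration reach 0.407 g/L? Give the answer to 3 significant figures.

14.6 min

Species balance: V dC/dt = Q(C_in − C) ⇒ τ = V/Q = 17.754 min.
C(t) = C_in + (C₀ − C_in) e^(−t/τ). Set C = 0.407 and solve for t:
e^(−t/τ) = (C − C_in)/(C₀ − C_in) = (0.407 − 0.694)/(0.0422 − 0.694) = 0.44032
t = −τ ln(…) = 17.754 × 0.82026 = 14.563 min.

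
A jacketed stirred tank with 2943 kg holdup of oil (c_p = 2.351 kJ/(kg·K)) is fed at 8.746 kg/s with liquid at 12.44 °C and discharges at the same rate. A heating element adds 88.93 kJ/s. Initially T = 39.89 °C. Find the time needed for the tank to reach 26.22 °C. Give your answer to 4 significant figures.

301.0 s

Energy balance: M c_p dT/dt = ṁ c_p (T_in − T) + 88.93.
τ = M/ṁ = 336.497 s; T_ss = T_in + Q̇/(ṁ c_p) = 16.7650 °C.
T(t) = T_ss + (T₀ − T_ss) e^(−t/τ). Set T = 26.22:
e^(−t/τ) = (26.22 − 16.7650)/(39.89 − 16.7650) = 0.408865
t = −336.497 · ln(0.408865) = 300.953 s.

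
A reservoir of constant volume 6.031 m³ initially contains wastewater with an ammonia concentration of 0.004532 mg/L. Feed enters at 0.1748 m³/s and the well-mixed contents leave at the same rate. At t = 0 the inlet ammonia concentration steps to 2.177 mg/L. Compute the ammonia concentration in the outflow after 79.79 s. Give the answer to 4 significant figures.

Unsteady species balance (constant V, well mixed): V dC/dt = Q(C_in − C).
So dC/dt = (C_in − C)/τ with τ = V/Q = 6.031/0.1748 = 34.5023 s.
Integrating: C(t) = C_in + (C₀ − C_in) e^(−t/τ).
C(79.79) = 2.177 + (0.004532 − 2.177)·e^(−79.79/34.5023) = 2.177 + (-2.17247)·0.0990035 = 1.96192 mg/L.

1.962 mg/L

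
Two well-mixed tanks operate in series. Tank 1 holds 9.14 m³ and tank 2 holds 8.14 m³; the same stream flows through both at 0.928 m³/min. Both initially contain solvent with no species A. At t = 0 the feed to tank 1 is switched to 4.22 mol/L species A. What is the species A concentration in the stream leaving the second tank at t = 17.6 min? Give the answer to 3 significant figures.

Species balance on tank i: dCᵢ/dt = (Cᵢ₋₁ − Cᵢ)/τᵢ with τᵢ = Vᵢ/Q.
τ₁ = 9.14/0.928 = 9.8491 min; τ₂ = 8.14/0.928 = 8.7716 min.
Solving the cascade with C₁(0)=C₂(0)=0 gives C₂(t) = C_in[1 − (τ₁ e^(−t/τ₁) − τ₂ e^(−t/τ₂))/(τ₁ − τ₂)].
At t = 17.6: e^(−t/τ₁) = 0.16747, e^(−t/τ₂) = 0.13446.
C₂ = 4.22·[1 − (9.8491·0.16747 − 8.7716·0.13446)/(1.0776)] = 4.22·0.56384 = 2.3794 mol/L.

2.38 mol/L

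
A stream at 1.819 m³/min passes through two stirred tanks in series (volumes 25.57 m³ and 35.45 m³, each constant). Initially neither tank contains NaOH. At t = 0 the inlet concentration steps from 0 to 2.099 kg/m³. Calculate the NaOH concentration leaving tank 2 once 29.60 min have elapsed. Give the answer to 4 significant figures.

1.111 kg/m³

Species balance on tank i: dCᵢ/dt = (Cᵢ₋₁ − Cᵢ)/τᵢ with τᵢ = Vᵢ/Q.
τ₁ = 25.57/1.819 = 14.0572 min; τ₂ = 35.45/1.819 = 19.4887 min.
Tank 1: C₁ = C_in(1 − e^(−t/τ₁)). Tank 2 (τ₁ ≠ τ₂): C₂ = C_in[1 − (τ₁ e^(−t/τ₁) − τ₂ e^(−t/τ₂))/(τ₁ − τ₂)].
At t = 29.60: e^(−t/τ₁) = 0.121762, e^(−t/τ₂) = 0.218969.
C₂ = 2.099·[1 − (14.0572·0.121762 − 19.4887·0.218969)/(-5.43156)] = 2.099·0.529455 = 1.11133 kg/m³.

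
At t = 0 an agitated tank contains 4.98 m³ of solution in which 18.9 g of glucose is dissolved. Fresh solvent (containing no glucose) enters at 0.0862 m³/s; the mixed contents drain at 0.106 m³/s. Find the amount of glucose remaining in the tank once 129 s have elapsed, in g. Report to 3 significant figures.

Total volume: dV/dt = Q_in − Q_out = -0.019800 m³/s, so V(t) = 4.98 − 0.019800 t and V(129) = 2.4258 m³.
Solute balance: dm/dt = 0 − Q_out C = −Q_out m/V(t).
Separate: dm/m = −Q_out dt/V(t) ⇒ ln(m/m₀) = −(Q_out/(Q_in−Q_out)) ln(V/V₀).
m = m₀ (V₀/V)^(Q_out/(Q_in−Q_out)) = 18.9 × (4.98/2.4258)^(-5.3535) = 0.40193 g.

0.402 g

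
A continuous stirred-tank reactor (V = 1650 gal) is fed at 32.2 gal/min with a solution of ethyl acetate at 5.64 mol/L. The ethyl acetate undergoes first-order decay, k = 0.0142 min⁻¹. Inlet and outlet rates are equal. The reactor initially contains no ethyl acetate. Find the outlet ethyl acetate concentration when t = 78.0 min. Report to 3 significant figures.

3.03 mol/L

Species balance: V dC/dt = Q C_in − Q C − k V C.
dC/dt = (Q/V) C_in − (Q/V + k) C; effective rate a = Q/V + k = 0.019515 + 0.0142 = 0.033715 min⁻¹.
C_ss = Q C_in/(Q + kV) = 3.2646 mol/L; C(t) = C_ss + (C₀ − C_ss) e^(−a t).
C(78.0) = 3.2646 + (-3.2646)·e^(−0.033715·78.0) = 3.2646 + (-3.2646)·0.072094 = 3.0292 mol/L.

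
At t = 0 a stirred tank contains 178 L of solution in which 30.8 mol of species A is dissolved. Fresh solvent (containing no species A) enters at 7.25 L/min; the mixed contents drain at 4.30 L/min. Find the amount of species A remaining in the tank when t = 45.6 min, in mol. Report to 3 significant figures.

13.6 mol

Let m(t) be the amount of species A. Volume: V(t) = V₀ + (Q_in − Q_out) t = 178 + 2.9500 t; V(45.6) = 312.52 L.
Species balance (pure solvent in): dm/dt = −Q_out · m/V(t).
dm/m = −Q_out dt/(V₀ + 2.9500 t); integrating gives ln(m/m₀) = −(Q_out/(Q_in−Q_out)) ln(V/V₀).
m = m₀ (V₀/V)^(Q_out/(Q_in−Q_out)) = 30.8 × (178/312.52)^(1.4576) = 13.559 mol.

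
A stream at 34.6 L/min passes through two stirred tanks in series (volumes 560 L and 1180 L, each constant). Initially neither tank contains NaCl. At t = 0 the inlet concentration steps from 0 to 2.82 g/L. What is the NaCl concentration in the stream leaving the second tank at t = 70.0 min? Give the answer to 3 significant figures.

Species balance on tank i: dCᵢ/dt = (Cᵢ₋₁ − Cᵢ)/τᵢ with τᵢ = Vᵢ/Q.
τ₁ = 560/34.6 = 16.185 min; τ₂ = 1180/34.6 = 34.104 min.
Tank 1: C₁ = C_in(1 − e^(−t/τ₁)). Tank 2 (τ₁ ≠ τ₂): C₂ = C_in[1 − (τ₁ e^(−t/τ₁) − τ₂ e^(−t/τ₂))/(τ₁ − τ₂)].
At t = 70.0: e^(−t/τ₁) = 0.013234, e^(−t/τ₂) = 0.12841.
C₂ = 2.82·[1 − (16.185·0.013234 − 34.104·0.12841)/(-17.919)] = 2.82·0.76756 = 2.1645 g/L.

2.16 g/L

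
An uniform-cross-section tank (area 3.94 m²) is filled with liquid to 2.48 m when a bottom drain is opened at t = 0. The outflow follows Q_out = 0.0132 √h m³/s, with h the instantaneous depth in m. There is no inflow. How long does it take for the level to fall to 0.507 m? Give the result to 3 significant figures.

515 s

With no inflow, A dh/dt = −0.0132 √h.
∫ h^(−1/2) dh = −(0.0132/A) ∫ dt, giving 2√h = 2√h₀ − (0.0132/A) t.
t = 2A(√h₀ − √h)/0.0132 = 2·3.94·(√2.48 − √0.507)/0.0132
  = 7.8800 × (1.5748 − 0.71204) / 0.0132 = 515.04 s.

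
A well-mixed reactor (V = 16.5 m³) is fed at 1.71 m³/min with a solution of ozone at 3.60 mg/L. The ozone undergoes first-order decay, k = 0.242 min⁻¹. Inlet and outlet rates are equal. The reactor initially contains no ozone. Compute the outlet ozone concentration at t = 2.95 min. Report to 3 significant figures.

0.690 mg/L

Accumulation = in − out − consumed: V dC/dt = Q C_in − Q C − k V C.
dC/dt = (Q/V) C_in − (Q/V + k) C; effective rate a = Q/V + k = 0.10364 + 0.242 = 0.34564 min⁻¹.
C_ss = Q C_in/(Q + kV) = 1.0794 mg/L; C(t) = C_ss + (C₀ − C_ss) e^(−a t).
C(2.95) = 1.0794 + (-1.0794)·e^(−0.34564·2.95) = 1.0794 + (-1.0794)·0.36073 = 0.69005 mg/L.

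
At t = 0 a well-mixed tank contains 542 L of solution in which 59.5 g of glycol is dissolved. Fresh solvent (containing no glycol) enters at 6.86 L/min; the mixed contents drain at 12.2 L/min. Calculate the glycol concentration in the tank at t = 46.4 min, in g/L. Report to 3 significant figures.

Let m(t) be the amount of glycol. Volume: V(t) = V₀ + (Q_in − Q_out) t = 542 − 5.3400 t; V(46.4) = 294.22 L.
Species balance (pure solvent in): dm/dt = −Q_out · m/V(t).
dm/m = −Q_out dt/(V₀ − 5.3400 t); integrating gives ln(m/m₀) = −(Q_out/(Q_in−Q_out)) ln(V/V₀).
m = m₀ (V₀/V)^(Q_out/(Q_in−Q_out)) = 59.5 × (542/294.22)^(-2.2846) = 14.735 g.
C = m/V = 14.735/294.22 = 0.050081 g/L.

0.0501 g/L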